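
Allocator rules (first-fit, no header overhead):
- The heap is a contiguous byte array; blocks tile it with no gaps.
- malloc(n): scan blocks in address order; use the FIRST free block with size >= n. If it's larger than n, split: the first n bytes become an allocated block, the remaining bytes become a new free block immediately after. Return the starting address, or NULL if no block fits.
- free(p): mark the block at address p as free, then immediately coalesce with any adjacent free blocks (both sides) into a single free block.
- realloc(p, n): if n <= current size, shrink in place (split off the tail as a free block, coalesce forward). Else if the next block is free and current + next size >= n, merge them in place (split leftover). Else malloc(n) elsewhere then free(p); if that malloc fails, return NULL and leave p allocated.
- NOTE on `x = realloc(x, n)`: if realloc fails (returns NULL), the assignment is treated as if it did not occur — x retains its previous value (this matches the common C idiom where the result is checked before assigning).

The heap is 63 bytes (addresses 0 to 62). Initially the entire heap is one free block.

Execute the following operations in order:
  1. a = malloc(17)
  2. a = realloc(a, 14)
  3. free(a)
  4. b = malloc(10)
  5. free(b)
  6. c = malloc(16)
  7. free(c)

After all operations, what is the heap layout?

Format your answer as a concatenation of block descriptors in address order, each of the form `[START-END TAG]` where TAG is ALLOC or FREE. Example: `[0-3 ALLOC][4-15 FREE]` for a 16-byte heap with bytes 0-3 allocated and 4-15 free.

Answer: [0-62 FREE]

Derivation:
Op 1: a = malloc(17) -> a = 0; heap: [0-16 ALLOC][17-62 FREE]
Op 2: a = realloc(a, 14) -> a = 0; heap: [0-13 ALLOC][14-62 FREE]
Op 3: free(a) -> (freed a); heap: [0-62 FREE]
Op 4: b = malloc(10) -> b = 0; heap: [0-9 ALLOC][10-62 FREE]
Op 5: free(b) -> (freed b); heap: [0-62 FREE]
Op 6: c = malloc(16) -> c = 0; heap: [0-15 ALLOC][16-62 FREE]
Op 7: free(c) -> (freed c); heap: [0-62 FREE]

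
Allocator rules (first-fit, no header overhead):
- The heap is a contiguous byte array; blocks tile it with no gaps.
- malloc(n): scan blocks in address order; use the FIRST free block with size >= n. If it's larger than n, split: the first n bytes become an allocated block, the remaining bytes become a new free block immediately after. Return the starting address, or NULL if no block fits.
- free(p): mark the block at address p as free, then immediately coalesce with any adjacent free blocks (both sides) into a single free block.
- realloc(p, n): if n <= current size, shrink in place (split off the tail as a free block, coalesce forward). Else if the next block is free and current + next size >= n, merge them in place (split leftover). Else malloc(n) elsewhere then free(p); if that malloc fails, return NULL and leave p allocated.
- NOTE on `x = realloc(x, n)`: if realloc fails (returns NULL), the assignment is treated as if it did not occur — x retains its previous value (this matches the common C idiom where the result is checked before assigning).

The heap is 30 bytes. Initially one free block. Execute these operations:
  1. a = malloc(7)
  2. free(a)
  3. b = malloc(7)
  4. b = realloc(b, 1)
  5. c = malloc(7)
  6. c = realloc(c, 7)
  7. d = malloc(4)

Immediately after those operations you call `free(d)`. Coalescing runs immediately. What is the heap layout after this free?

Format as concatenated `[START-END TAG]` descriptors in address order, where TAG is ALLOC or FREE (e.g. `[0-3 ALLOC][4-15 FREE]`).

Op 1: a = malloc(7) -> a = 0; heap: [0-6 ALLOC][7-29 FREE]
Op 2: free(a) -> (freed a); heap: [0-29 FREE]
Op 3: b = malloc(7) -> b = 0; heap: [0-6 ALLOC][7-29 FREE]
Op 4: b = realloc(b, 1) -> b = 0; heap: [0-0 ALLOC][1-29 FREE]
Op 5: c = malloc(7) -> c = 1; heap: [0-0 ALLOC][1-7 ALLOC][8-29 FREE]
Op 6: c = realloc(c, 7) -> c = 1; heap: [0-0 ALLOC][1-7 ALLOC][8-29 FREE]
Op 7: d = malloc(4) -> d = 8; heap: [0-0 ALLOC][1-7 ALLOC][8-11 ALLOC][12-29 FREE]
free(d): d = 8 -> block [8-11 ALLOC]; mark free, coalesce with adjacent free neighbors -> [0-0 ALLOC][1-7 ALLOC][8-29 FREE]

Answer: [0-0 ALLOC][1-7 ALLOC][8-29 FREE]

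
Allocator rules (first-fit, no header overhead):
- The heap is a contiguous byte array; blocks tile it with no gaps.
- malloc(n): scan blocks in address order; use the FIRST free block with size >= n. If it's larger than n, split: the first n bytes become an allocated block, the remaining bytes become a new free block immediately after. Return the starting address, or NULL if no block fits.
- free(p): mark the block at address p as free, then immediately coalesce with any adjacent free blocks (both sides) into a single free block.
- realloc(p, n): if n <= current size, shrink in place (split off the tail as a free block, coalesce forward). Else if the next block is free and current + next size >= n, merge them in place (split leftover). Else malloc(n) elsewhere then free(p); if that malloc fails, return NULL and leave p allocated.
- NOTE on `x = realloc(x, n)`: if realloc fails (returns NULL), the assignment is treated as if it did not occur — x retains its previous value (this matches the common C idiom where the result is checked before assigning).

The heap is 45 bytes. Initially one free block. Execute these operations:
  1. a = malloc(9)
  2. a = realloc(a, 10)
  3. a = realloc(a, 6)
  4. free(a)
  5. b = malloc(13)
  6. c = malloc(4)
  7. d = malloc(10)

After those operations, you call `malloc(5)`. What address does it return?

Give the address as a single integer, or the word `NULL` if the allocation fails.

Op 1: a = malloc(9) -> a = 0; heap: [0-8 ALLOC][9-44 FREE]
Op 2: a = realloc(a, 10) -> a = 0; heap: [0-9 ALLOC][10-44 FREE]
Op 3: a = realloc(a, 6) -> a = 0; heap: [0-5 ALLOC][6-44 FREE]
Op 4: free(a) -> (freed a); heap: [0-44 FREE]
Op 5: b = malloc(13) -> b = 0; heap: [0-12 ALLOC][13-44 FREE]
Op 6: c = malloc(4) -> c = 13; heap: [0-12 ALLOC][13-16 ALLOC][17-44 FREE]
Op 7: d = malloc(10) -> d = 17; heap: [0-12 ALLOC][13-16 ALLOC][17-26 ALLOC][27-44 FREE]
malloc(5): first-fit scan over [0-12 ALLOC][13-16 ALLOC][17-26 ALLOC][27-44 FREE] -> 27

Answer: 27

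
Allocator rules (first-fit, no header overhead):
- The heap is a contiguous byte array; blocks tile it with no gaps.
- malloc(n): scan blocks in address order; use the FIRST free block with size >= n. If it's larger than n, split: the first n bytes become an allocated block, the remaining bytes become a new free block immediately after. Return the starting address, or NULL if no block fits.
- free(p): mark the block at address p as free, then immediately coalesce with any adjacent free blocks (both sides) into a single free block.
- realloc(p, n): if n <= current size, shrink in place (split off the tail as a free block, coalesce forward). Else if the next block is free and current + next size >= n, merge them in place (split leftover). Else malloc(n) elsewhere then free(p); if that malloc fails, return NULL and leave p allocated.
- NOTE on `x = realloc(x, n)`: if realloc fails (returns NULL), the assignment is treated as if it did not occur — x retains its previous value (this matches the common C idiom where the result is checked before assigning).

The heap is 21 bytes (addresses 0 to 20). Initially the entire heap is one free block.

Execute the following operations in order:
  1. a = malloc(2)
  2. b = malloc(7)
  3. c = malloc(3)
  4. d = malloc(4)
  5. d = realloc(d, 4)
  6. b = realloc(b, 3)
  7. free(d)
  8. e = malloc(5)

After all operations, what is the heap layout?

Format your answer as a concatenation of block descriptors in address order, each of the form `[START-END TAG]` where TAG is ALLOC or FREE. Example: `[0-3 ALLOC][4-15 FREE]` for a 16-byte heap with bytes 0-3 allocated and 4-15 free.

Answer: [0-1 ALLOC][2-4 ALLOC][5-8 FREE][9-11 ALLOC][12-16 ALLOC][17-20 FREE]

Derivation:
Op 1: a = malloc(2) -> a = 0; heap: [0-1 ALLOC][2-20 FREE]
Op 2: b = malloc(7) -> b = 2; heap: [0-1 ALLOC][2-8 ALLOC][9-20 FREE]
Op 3: c = malloc(3) -> c = 9; heap: [0-1 ALLOC][2-8 ALLOC][9-11 ALLOC][12-20 FREE]
Op 4: d = malloc(4) -> d = 12; heap: [0-1 ALLOC][2-8 ALLOC][9-11 ALLOC][12-15 ALLOC][16-20 FREE]
Op 5: d = realloc(d, 4) -> d = 12; heap: [0-1 ALLOC][2-8 ALLOC][9-11 ALLOC][12-15 ALLOC][16-20 FREE]
Op 6: b = realloc(b, 3) -> b = 2; heap: [0-1 ALLOC][2-4 ALLOC][5-8 FREE][9-11 ALLOC][12-15 ALLOC][16-20 FREE]
Op 7: free(d) -> (freed d); heap: [0-1 ALLOC][2-4 ALLOC][5-8 FREE][9-11 ALLOC][12-20 FREE]
Op 8: e = malloc(5) -> e = 12; heap: [0-1 ALLOC][2-4 ALLOC][5-8 FREE][9-11 ALLOC][12-16 ALLOC][17-20 FREE]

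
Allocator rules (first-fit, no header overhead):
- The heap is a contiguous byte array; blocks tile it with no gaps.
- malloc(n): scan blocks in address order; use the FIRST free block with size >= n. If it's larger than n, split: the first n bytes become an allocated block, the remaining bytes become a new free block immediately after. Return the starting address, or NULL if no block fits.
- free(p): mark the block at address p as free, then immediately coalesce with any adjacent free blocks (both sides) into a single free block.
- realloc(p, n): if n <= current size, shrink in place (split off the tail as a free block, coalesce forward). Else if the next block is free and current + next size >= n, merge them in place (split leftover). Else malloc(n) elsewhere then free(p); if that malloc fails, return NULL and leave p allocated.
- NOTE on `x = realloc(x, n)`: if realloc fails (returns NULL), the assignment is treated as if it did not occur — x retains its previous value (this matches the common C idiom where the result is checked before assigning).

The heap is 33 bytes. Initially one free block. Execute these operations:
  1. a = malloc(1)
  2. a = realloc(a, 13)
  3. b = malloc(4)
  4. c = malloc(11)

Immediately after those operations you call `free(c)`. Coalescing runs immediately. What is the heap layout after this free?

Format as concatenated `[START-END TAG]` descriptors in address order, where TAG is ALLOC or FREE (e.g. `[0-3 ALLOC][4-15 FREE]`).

Answer: [0-12 ALLOC][13-16 ALLOC][17-32 FREE]

Derivation:
Op 1: a = malloc(1) -> a = 0; heap: [0-0 ALLOC][1-32 FREE]
Op 2: a = realloc(a, 13) -> a = 0; heap: [0-12 ALLOC][13-32 FREE]
Op 3: b = malloc(4) -> b = 13; heap: [0-12 ALLOC][13-16 ALLOC][17-32 FREE]
Op 4: c = malloc(11) -> c = 17; heap: [0-12 ALLOC][13-16 ALLOC][17-27 ALLOC][28-32 FREE]
free(c): c = 17 -> block [17-27 ALLOC]; mark free, coalesce with adjacent free neighbors -> [0-12 ALLOC][13-16 ALLOC][17-32 FREE]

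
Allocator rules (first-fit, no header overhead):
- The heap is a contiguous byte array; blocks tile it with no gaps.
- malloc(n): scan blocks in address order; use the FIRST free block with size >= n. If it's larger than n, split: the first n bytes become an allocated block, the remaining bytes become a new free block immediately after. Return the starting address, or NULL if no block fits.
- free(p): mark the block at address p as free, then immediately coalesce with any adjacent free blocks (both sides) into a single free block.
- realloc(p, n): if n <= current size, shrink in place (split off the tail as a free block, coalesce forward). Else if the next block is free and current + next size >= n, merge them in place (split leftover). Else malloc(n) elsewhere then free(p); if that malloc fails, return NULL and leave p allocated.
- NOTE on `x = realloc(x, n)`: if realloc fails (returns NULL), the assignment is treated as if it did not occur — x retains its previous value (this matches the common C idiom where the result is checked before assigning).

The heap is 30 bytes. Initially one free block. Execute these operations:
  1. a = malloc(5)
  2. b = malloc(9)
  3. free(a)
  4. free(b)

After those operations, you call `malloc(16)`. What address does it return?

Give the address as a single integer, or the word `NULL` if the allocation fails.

Op 1: a = malloc(5) -> a = 0; heap: [0-4 ALLOC][5-29 FREE]
Op 2: b = malloc(9) -> b = 5; heap: [0-4 ALLOC][5-13 ALLOC][14-29 FREE]
Op 3: free(a) -> (freed a); heap: [0-4 FREE][5-13 ALLOC][14-29 FREE]
Op 4: free(b) -> (freed b); heap: [0-29 FREE]
malloc(16): first-fit scan over [0-29 FREE] -> 0

Answer: 0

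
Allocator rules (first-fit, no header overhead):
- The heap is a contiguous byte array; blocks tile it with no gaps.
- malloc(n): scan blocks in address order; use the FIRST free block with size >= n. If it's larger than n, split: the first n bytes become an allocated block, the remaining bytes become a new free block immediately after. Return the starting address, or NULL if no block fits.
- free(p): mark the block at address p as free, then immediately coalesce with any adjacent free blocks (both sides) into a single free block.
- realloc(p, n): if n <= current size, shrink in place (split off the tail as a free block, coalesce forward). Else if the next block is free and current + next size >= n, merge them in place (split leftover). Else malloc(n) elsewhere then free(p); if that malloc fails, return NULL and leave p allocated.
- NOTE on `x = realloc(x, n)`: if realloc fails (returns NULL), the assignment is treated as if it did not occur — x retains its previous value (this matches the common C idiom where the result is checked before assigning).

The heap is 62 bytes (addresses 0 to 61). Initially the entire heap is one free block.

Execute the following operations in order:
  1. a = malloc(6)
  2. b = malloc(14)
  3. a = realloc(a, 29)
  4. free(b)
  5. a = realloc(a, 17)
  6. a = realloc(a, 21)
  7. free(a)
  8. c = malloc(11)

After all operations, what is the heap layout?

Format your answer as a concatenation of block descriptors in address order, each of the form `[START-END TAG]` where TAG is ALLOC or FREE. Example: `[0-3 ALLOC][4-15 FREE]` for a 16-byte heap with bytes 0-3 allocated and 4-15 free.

Op 1: a = malloc(6) -> a = 0; heap: [0-5 ALLOC][6-61 FREE]
Op 2: b = malloc(14) -> b = 6; heap: [0-5 ALLOC][6-19 ALLOC][20-61 FREE]
Op 3: a = realloc(a, 29) -> a = 20; heap: [0-5 FREE][6-19 ALLOC][20-48 ALLOC][49-61 FREE]
Op 4: free(b) -> (freed b); heap: [0-19 FREE][20-48 ALLOC][49-61 FREE]
Op 5: a = realloc(a, 17) -> a = 20; heap: [0-19 FREE][20-36 ALLOC][37-61 FREE]
Op 6: a = realloc(a, 21) -> a = 20; heap: [0-19 FREE][20-40 ALLOC][41-61 FREE]
Op 7: free(a) -> (freed a); heap: [0-61 FREE]
Op 8: c = malloc(11) -> c = 0; heap: [0-10 ALLOC][11-61 FREE]

Answer: [0-10 ALLOC][11-61 FREE]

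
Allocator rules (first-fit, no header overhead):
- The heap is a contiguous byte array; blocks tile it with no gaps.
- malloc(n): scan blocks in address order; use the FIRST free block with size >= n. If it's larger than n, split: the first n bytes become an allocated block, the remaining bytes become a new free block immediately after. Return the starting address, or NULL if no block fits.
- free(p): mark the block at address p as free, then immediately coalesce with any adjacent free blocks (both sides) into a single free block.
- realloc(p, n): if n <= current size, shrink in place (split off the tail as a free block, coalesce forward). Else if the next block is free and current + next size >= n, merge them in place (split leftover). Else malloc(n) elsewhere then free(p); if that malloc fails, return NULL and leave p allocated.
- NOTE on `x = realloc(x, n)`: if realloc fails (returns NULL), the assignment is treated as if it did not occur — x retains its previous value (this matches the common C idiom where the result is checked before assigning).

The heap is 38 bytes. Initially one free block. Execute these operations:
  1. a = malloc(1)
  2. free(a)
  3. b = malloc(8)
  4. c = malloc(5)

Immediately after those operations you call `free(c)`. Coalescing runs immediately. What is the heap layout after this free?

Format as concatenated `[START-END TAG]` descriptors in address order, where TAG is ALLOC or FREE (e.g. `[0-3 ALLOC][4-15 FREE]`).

Answer: [0-7 ALLOC][8-37 FREE]

Derivation:
Op 1: a = malloc(1) -> a = 0; heap: [0-0 ALLOC][1-37 FREE]
Op 2: free(a) -> (freed a); heap: [0-37 FREE]
Op 3: b = malloc(8) -> b = 0; heap: [0-7 ALLOC][8-37 FREE]
Op 4: c = malloc(5) -> c = 8; heap: [0-7 ALLOC][8-12 ALLOC][13-37 FREE]
free(c): c = 8 -> block [8-12 ALLOC]; mark free, coalesce with adjacent free neighbors -> [0-7 ALLOC][8-37 FREE]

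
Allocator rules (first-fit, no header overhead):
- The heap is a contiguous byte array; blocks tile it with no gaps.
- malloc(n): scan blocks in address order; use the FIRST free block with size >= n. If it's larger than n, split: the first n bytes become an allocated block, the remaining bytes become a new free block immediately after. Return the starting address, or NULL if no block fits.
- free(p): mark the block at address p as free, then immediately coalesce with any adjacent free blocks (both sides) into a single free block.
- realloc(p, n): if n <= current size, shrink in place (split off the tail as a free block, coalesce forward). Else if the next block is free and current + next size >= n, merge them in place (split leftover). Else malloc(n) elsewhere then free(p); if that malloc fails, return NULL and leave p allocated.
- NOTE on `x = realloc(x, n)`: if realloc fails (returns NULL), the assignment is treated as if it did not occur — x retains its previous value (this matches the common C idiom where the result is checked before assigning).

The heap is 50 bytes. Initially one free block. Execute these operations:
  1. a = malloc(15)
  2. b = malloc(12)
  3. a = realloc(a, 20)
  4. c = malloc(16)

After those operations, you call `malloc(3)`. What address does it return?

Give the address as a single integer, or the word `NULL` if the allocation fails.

Op 1: a = malloc(15) -> a = 0; heap: [0-14 ALLOC][15-49 FREE]
Op 2: b = malloc(12) -> b = 15; heap: [0-14 ALLOC][15-26 ALLOC][27-49 FREE]
Op 3: a = realloc(a, 20) -> a = 27; heap: [0-14 FREE][15-26 ALLOC][27-46 ALLOC][47-49 FREE]
Op 4: c = malloc(16) -> c = NULL; heap: [0-14 FREE][15-26 ALLOC][27-46 ALLOC][47-49 FREE]
malloc(3): first-fit scan over [0-14 FREE][15-26 ALLOC][27-46 ALLOC][47-49 FREE] -> 0

Answer: 0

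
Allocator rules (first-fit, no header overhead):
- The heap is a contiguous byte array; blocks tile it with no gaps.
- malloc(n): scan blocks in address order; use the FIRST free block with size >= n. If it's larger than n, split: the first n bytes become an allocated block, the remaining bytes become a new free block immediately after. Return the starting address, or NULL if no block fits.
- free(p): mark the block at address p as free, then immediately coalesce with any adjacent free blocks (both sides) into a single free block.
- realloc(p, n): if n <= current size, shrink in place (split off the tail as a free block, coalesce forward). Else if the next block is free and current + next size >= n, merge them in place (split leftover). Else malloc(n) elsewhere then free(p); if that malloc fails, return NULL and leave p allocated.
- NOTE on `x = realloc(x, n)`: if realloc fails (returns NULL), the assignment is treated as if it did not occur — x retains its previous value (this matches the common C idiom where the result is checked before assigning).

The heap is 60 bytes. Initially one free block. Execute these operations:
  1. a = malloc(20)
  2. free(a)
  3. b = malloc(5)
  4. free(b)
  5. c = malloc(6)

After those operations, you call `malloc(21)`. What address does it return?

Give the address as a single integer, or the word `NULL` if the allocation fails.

Op 1: a = malloc(20) -> a = 0; heap: [0-19 ALLOC][20-59 FREE]
Op 2: free(a) -> (freed a); heap: [0-59 FREE]
Op 3: b = malloc(5) -> b = 0; heap: [0-4 ALLOC][5-59 FREE]
Op 4: free(b) -> (freed b); heap: [0-59 FREE]
Op 5: c = malloc(6) -> c = 0; heap: [0-5 ALLOC][6-59 FREE]
malloc(21): first-fit scan over [0-5 ALLOC][6-59 FREE] -> 6

Answer: 6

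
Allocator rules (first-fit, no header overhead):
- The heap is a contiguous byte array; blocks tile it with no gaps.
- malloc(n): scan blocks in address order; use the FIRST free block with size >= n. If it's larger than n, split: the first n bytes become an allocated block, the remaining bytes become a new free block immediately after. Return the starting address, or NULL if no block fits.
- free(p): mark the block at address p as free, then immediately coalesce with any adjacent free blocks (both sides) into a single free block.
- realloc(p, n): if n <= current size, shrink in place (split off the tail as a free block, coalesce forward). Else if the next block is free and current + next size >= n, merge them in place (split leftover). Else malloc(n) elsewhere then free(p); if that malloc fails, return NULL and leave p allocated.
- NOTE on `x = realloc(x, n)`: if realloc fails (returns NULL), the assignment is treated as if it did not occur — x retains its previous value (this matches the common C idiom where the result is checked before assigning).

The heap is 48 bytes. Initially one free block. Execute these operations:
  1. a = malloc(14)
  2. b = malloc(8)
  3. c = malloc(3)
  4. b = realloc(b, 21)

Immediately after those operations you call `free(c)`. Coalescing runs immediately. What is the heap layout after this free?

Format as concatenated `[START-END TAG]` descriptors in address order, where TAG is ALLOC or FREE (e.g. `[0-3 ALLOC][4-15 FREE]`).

Op 1: a = malloc(14) -> a = 0; heap: [0-13 ALLOC][14-47 FREE]
Op 2: b = malloc(8) -> b = 14; heap: [0-13 ALLOC][14-21 ALLOC][22-47 FREE]
Op 3: c = malloc(3) -> c = 22; heap: [0-13 ALLOC][14-21 ALLOC][22-24 ALLOC][25-47 FREE]
Op 4: b = realloc(b, 21) -> b = 25; heap: [0-13 ALLOC][14-21 FREE][22-24 ALLOC][25-45 ALLOC][46-47 FREE]
free(c): c = 22 -> block [22-24 ALLOC]; mark free, coalesce with adjacent free neighbors -> [0-13 ALLOC][14-24 FREE][25-45 ALLOC][46-47 FREE]

Answer: [0-13 ALLOC][14-24 FREE][25-45 ALLOC][46-47 FREE]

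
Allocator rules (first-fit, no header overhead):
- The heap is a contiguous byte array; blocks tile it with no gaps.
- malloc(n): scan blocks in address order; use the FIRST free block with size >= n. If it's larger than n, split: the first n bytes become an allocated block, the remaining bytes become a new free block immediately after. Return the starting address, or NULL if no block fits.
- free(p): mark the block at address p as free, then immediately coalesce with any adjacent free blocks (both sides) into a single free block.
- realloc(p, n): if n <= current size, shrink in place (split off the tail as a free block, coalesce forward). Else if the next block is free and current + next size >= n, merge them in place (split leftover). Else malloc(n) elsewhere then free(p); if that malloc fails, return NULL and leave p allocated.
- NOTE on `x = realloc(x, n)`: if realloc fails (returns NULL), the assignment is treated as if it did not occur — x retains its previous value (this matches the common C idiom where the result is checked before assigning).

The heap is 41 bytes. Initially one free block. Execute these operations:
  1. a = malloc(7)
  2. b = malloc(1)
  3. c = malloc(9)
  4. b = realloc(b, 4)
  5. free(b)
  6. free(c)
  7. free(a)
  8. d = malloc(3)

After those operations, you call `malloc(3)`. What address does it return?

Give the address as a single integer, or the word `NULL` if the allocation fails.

Answer: 3

Derivation:
Op 1: a = malloc(7) -> a = 0; heap: [0-6 ALLOC][7-40 FREE]
Op 2: b = malloc(1) -> b = 7; heap: [0-6 ALLOC][7-7 ALLOC][8-40 FREE]
Op 3: c = malloc(9) -> c = 8; heap: [0-6 ALLOC][7-7 ALLOC][8-16 ALLOC][17-40 FREE]
Op 4: b = realloc(b, 4) -> b = 17; heap: [0-6 ALLOC][7-7 FREE][8-16 ALLOC][17-20 ALLOC][21-40 FREE]
Op 5: free(b) -> (freed b); heap: [0-6 ALLOC][7-7 FREE][8-16 ALLOC][17-40 FREE]
Op 6: free(c) -> (freed c); heap: [0-6 ALLOC][7-40 FREE]
Op 7: free(a) -> (freed a); heap: [0-40 FREE]
Op 8: d = malloc(3) -> d = 0; heap: [0-2 ALLOC][3-40 FREE]
malloc(3): first-fit scan over [0-2 ALLOC][3-40 FREE] -> 3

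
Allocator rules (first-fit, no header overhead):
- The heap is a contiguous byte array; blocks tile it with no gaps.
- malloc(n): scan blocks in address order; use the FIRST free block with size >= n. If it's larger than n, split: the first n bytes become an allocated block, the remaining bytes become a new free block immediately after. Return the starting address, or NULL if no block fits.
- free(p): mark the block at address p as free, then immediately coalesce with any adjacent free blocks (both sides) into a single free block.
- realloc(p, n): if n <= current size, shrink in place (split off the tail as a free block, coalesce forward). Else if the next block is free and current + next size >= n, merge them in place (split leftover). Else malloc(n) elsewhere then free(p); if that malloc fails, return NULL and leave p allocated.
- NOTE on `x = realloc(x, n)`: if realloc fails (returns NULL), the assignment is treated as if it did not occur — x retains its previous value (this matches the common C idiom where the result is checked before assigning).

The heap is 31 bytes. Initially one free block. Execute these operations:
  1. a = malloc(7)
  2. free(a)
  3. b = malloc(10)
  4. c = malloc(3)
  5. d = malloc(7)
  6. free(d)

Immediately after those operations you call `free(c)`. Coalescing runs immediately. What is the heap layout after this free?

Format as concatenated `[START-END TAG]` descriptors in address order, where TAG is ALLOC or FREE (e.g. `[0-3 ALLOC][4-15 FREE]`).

Op 1: a = malloc(7) -> a = 0; heap: [0-6 ALLOC][7-30 FREE]
Op 2: free(a) -> (freed a); heap: [0-30 FREE]
Op 3: b = malloc(10) -> b = 0; heap: [0-9 ALLOC][10-30 FREE]
Op 4: c = malloc(3) -> c = 10; heap: [0-9 ALLOC][10-12 ALLOC][13-30 FREE]
Op 5: d = malloc(7) -> d = 13; heap: [0-9 ALLOC][10-12 ALLOC][13-19 ALLOC][20-30 FREE]
Op 6: free(d) -> (freed d); heap: [0-9 ALLOC][10-12 ALLOC][13-30 FREE]
free(c): c = 10 -> block [10-12 ALLOC]; mark free, coalesce with adjacent free neighbors -> [0-9 ALLOC][10-30 FREE]

Answer: [0-9 ALLOC][10-30 FREE]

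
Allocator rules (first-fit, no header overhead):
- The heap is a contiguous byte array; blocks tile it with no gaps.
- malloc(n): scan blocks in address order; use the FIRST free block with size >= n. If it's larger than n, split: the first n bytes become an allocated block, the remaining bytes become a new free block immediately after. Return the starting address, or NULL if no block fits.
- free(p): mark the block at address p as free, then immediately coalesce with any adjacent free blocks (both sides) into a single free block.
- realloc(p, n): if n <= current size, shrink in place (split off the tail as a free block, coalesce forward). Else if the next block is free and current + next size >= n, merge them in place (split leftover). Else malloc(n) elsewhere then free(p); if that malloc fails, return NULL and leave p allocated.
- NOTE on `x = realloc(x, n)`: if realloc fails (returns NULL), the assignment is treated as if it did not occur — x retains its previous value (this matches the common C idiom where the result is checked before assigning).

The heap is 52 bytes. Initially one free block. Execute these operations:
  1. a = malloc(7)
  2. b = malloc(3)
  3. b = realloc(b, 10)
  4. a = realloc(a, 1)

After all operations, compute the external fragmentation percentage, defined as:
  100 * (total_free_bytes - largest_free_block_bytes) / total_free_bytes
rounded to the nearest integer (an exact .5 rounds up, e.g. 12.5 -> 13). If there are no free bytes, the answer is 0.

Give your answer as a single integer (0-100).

Answer: 15

Derivation:
Op 1: a = malloc(7) -> a = 0; heap: [0-6 ALLOC][7-51 FREE]
Op 2: b = malloc(3) -> b = 7; heap: [0-6 ALLOC][7-9 ALLOC][10-51 FREE]
Op 3: b = realloc(b, 10) -> b = 7; heap: [0-6 ALLOC][7-16 ALLOC][17-51 FREE]
Op 4: a = realloc(a, 1) -> a = 0; heap: [0-0 ALLOC][1-6 FREE][7-16 ALLOC][17-51 FREE]
Free blocks: [6 35] total_free=41 largest=35 -> 100*(41-35)/41 = 600/41 ≈ 14.634 -> rounds to 15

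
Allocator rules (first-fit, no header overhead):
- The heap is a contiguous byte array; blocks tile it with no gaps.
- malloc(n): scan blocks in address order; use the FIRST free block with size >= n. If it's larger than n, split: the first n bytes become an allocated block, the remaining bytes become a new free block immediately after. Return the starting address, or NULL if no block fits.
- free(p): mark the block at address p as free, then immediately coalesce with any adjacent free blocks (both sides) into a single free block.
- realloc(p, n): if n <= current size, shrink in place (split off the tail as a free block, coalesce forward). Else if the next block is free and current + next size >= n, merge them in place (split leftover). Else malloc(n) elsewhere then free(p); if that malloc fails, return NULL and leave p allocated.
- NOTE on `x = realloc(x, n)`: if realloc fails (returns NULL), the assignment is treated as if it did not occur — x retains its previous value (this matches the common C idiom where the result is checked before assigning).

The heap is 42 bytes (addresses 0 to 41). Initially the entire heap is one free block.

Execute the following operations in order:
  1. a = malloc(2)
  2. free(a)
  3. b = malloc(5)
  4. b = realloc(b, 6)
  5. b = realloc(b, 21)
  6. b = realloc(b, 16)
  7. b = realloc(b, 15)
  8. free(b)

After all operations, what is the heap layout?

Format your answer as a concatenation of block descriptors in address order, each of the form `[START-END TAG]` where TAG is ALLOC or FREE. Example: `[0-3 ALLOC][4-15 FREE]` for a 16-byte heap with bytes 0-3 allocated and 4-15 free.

Op 1: a = malloc(2) -> a = 0; heap: [0-1 ALLOC][2-41 FREE]
Op 2: free(a) -> (freed a); heap: [0-41 FREE]
Op 3: b = malloc(5) -> b = 0; heap: [0-4 ALLOC][5-41 FREE]
Op 4: b = realloc(b, 6) -> b = 0; heap: [0-5 ALLOC][6-41 FREE]
Op 5: b = realloc(b, 21) -> b = 0; heap: [0-20 ALLOC][21-41 FREE]
Op 6: b = realloc(b, 16) -> b = 0; heap: [0-15 ALLOC][16-41 FREE]
Op 7: b = realloc(b, 15) -> b = 0; heap: [0-14 ALLOC][15-41 FREE]
Op 8: free(b) -> (freed b); heap: [0-41 FREE]

Answer: [0-41 FREE]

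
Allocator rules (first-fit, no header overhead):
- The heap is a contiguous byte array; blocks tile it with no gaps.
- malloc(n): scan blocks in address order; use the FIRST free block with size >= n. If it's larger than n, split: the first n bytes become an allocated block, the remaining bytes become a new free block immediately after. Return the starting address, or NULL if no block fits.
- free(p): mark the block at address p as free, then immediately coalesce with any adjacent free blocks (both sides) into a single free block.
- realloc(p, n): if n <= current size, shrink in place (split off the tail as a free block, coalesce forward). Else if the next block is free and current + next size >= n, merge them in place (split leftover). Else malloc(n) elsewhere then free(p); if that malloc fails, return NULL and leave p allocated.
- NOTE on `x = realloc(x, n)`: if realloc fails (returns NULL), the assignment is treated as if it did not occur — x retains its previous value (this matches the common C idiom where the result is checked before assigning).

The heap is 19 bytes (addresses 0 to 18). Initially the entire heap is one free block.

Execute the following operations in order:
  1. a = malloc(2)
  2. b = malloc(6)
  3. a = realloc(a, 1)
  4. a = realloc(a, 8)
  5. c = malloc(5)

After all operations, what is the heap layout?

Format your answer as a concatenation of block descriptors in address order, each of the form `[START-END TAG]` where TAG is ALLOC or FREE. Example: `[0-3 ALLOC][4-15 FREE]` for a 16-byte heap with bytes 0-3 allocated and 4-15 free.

Answer: [0-1 FREE][2-7 ALLOC][8-15 ALLOC][16-18 FREE]

Derivation:
Op 1: a = malloc(2) -> a = 0; heap: [0-1 ALLOC][2-18 FREE]
Op 2: b = malloc(6) -> b = 2; heap: [0-1 ALLOC][2-7 ALLOC][8-18 FREE]
Op 3: a = realloc(a, 1) -> a = 0; heap: [0-0 ALLOC][1-1 FREE][2-7 ALLOC][8-18 FREE]
Op 4: a = realloc(a, 8) -> a = 8; heap: [0-1 FREE][2-7 ALLOC][8-15 ALLOC][16-18 FREE]
Op 5: c = malloc(5) -> c = NULL; heap: [0-1 FREE][2-7 ALLOC][8-15 ALLOC][16-18 FREE]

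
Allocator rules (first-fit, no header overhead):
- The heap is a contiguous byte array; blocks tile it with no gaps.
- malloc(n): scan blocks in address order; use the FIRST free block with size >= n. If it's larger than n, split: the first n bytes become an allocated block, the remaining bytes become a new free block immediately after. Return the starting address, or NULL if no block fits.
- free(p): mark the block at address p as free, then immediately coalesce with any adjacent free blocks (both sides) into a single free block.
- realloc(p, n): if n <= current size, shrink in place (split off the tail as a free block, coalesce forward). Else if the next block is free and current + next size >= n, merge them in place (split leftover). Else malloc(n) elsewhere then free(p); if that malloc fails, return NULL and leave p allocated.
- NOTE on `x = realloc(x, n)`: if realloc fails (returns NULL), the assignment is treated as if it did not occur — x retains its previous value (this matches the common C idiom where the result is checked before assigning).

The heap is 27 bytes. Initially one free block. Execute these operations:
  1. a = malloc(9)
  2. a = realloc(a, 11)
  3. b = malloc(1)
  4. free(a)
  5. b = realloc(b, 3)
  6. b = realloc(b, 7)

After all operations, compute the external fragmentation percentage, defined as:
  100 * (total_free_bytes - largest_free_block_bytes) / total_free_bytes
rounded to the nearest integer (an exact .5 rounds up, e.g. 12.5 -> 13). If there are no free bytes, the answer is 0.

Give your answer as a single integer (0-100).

Op 1: a = malloc(9) -> a = 0; heap: [0-8 ALLOC][9-26 FREE]
Op 2: a = realloc(a, 11) -> a = 0; heap: [0-10 ALLOC][11-26 FREE]
Op 3: b = malloc(1) -> b = 11; heap: [0-10 ALLOC][11-11 ALLOC][12-26 FREE]
Op 4: free(a) -> (freed a); heap: [0-10 FREE][11-11 ALLOC][12-26 FREE]
Op 5: b = realloc(b, 3) -> b = 11; heap: [0-10 FREE][11-13 ALLOC][14-26 FREE]
Op 6: b = realloc(b, 7) -> b = 11; heap: [0-10 FREE][11-17 ALLOC][18-26 FREE]
Free blocks: [11 9] total_free=20 largest=11 -> 100*(20-11)/20 = 900/20 = 45

Answer: 45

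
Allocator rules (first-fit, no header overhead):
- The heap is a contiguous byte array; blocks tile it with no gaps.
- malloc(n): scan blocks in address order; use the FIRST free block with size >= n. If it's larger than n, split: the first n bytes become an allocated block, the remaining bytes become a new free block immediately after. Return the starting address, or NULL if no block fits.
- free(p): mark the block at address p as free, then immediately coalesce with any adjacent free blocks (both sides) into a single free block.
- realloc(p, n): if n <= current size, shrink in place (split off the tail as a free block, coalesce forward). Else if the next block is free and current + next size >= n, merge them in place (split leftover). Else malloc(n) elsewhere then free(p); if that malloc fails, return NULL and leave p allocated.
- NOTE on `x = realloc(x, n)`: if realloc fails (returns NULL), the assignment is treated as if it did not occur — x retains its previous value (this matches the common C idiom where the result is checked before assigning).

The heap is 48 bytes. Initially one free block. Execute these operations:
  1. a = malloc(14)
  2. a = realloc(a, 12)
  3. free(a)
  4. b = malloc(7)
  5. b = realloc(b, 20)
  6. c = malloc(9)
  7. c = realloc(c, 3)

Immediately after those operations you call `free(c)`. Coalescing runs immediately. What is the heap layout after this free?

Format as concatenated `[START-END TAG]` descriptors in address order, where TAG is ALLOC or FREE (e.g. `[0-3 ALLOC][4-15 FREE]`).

Answer: [0-19 ALLOC][20-47 FREE]

Derivation:
Op 1: a = malloc(14) -> a = 0; heap: [0-13 ALLOC][14-47 FREE]
Op 2: a = realloc(a, 12) -> a = 0; heap: [0-11 ALLOC][12-47 FREE]
Op 3: free(a) -> (freed a); heap: [0-47 FREE]
Op 4: b = malloc(7) -> b = 0; heap: [0-6 ALLOC][7-47 FREE]
Op 5: b = realloc(b, 20) -> b = 0; heap: [0-19 ALLOC][20-47 FREE]
Op 6: c = malloc(9) -> c = 20; heap: [0-19 ALLOC][20-28 ALLOC][29-47 FREE]
Op 7: c = realloc(c, 3) -> c = 20; heap: [0-19 ALLOC][20-22 ALLOC][23-47 FREE]
free(c): c = 20 -> block [20-22 ALLOC]; mark free, coalesce with adjacent free neighbors -> [0-19 ALLOC][20-47 FREE]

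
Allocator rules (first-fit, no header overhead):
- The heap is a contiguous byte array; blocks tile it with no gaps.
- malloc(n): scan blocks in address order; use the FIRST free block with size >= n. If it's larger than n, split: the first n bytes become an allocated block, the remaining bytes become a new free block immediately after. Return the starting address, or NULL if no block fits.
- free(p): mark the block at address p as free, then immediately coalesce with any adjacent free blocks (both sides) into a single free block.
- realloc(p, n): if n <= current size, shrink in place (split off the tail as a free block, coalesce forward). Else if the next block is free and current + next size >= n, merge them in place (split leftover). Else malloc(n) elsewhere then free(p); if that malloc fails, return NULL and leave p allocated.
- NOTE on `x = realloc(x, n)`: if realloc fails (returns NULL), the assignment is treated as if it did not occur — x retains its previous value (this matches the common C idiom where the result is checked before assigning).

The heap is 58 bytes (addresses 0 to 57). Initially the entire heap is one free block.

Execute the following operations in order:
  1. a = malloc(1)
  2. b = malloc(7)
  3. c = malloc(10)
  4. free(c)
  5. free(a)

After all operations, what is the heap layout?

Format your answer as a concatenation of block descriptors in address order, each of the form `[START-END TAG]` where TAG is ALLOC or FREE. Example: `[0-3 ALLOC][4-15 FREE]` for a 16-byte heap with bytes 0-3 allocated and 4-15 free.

Answer: [0-0 FREE][1-7 ALLOC][8-57 FREE]

Derivation:
Op 1: a = malloc(1) -> a = 0; heap: [0-0 ALLOC][1-57 FREE]
Op 2: b = malloc(7) -> b = 1; heap: [0-0 ALLOC][1-7 ALLOC][8-57 FREE]
Op 3: c = malloc(10) -> c = 8; heap: [0-0 ALLOC][1-7 ALLOC][8-17 ALLOC][18-57 FREE]
Op 4: free(c) -> (freed c); heap: [0-0 ALLOC][1-7 ALLOC][8-57 FREE]
Op 5: free(a) -> (freed a); heap: [0-0 FREE][1-7 ALLOC][8-57 FREE]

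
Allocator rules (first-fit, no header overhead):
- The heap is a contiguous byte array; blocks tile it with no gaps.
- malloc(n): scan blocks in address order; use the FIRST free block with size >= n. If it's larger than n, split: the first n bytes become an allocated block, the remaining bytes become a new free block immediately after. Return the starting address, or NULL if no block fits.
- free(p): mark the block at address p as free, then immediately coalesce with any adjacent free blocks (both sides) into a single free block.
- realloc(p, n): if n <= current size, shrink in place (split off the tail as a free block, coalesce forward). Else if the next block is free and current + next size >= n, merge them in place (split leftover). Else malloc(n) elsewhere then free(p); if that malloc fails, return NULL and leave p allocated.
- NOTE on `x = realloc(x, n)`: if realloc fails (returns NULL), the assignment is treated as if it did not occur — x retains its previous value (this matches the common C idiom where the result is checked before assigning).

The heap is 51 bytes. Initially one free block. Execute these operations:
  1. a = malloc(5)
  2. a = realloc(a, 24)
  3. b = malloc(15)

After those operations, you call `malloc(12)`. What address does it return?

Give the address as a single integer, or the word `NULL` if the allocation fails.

Answer: 39

Derivation:
Op 1: a = malloc(5) -> a = 0; heap: [0-4 ALLOC][5-50 FREE]
Op 2: a = realloc(a, 24) -> a = 0; heap: [0-23 ALLOC][24-50 FREE]
Op 3: b = malloc(15) -> b = 24; heap: [0-23 ALLOC][24-38 ALLOC][39-50 FREE]
malloc(12): first-fit scan over [0-23 ALLOC][24-38 ALLOC][39-50 FREE] -> 39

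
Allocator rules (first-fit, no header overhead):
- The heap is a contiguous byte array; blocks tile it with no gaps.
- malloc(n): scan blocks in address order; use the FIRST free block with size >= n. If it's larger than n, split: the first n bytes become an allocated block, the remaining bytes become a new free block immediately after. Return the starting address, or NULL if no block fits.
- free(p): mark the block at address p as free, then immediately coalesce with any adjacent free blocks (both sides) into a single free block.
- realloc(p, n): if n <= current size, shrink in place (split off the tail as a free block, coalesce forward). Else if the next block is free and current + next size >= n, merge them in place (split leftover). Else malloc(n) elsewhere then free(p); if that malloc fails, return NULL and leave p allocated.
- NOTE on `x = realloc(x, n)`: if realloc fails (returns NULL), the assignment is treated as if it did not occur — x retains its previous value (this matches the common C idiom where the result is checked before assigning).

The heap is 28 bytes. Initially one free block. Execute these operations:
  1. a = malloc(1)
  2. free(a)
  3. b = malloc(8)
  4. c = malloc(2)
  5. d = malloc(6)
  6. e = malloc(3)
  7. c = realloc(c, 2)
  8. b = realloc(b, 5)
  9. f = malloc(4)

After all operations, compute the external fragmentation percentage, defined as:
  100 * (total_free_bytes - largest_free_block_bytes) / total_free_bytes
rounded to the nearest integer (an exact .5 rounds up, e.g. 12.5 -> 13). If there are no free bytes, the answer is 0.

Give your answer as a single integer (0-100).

Op 1: a = malloc(1) -> a = 0; heap: [0-0 ALLOC][1-27 FREE]
Op 2: free(a) -> (freed a); heap: [0-27 FREE]
Op 3: b = malloc(8) -> b = 0; heap: [0-7 ALLOC][8-27 FREE]
Op 4: c = malloc(2) -> c = 8; heap: [0-7 ALLOC][8-9 ALLOC][10-27 FREE]
Op 5: d = malloc(6) -> d = 10; heap: [0-7 ALLOC][8-9 ALLOC][10-15 ALLOC][16-27 FREE]
Op 6: e = malloc(3) -> e = 16; heap: [0-7 ALLOC][8-9 ALLOC][10-15 ALLOC][16-18 ALLOC][19-27 FREE]
Op 7: c = realloc(c, 2) -> c = 8; heap: [0-7 ALLOC][8-9 ALLOC][10-15 ALLOC][16-18 ALLOC][19-27 FREE]
Op 8: b = realloc(b, 5) -> b = 0; heap: [0-4 ALLOC][5-7 FREE][8-9 ALLOC][10-15 ALLOC][16-18 ALLOC][19-27 FREE]
Op 9: f = malloc(4) -> f = 19; heap: [0-4 ALLOC][5-7 FREE][8-9 ALLOC][10-15 ALLOC][16-18 ALLOC][19-22 ALLOC][23-27 FREE]
Free blocks: [3 5] total_free=8 largest=5 -> 100*(8-5)/8 = 300/8 = 37.5 -> rounds to 38

Answer: 38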